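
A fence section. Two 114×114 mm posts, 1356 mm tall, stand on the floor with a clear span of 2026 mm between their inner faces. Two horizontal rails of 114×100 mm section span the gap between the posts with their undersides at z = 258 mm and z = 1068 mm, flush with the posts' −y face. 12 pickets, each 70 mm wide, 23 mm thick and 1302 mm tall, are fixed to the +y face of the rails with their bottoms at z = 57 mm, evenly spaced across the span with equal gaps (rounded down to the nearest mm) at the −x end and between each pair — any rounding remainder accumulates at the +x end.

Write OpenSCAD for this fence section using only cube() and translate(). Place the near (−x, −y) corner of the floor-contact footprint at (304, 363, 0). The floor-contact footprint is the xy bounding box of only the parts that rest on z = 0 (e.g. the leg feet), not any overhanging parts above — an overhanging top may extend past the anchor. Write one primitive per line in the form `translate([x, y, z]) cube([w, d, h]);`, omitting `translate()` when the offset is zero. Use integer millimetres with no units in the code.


translate([304, 363, 0]) cube([114, 114, 1356]);
translate([2444, 363, 0]) cube([114, 114, 1356]);
translate([418, 363, 258]) cube([2026, 114, 100]);
translate([418, 363, 1068]) cube([2026, 114, 100]);
translate([509, 477, 57]) cube([70, 23, 1302]);
translate([670, 477, 57]) cube([70, 23, 1302]);
translate([831, 477, 57]) cube([70, 23, 1302]);
translate([992, 477, 57]) cube([70, 23, 1302]);
translate([1153, 477, 57]) cube([70, 23, 1302]);
translate([1314, 477, 57]) cube([70, 23, 1302]);
translate([1475, 477, 57]) cube([70, 23, 1302]);
translate([1636, 477, 57]) cube([70, 23, 1302]);
translate([1797, 477, 57]) cube([70, 23, 1302]);
translate([1958, 477, 57]) cube([70, 23, 1302]);
translate([2119, 477, 57]) cube([70, 23, 1302]);
translate([2280, 477, 57]) cube([70, 23, 1302]);


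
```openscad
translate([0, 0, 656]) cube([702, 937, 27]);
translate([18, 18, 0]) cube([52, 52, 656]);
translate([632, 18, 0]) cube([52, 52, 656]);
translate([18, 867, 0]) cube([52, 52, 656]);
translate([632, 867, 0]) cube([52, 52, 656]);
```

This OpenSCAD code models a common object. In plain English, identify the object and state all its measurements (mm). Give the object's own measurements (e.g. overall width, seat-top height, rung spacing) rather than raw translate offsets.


A table: top 702 mm (x) × 937 mm (y), 27 mm thick, upper face at z = 683 mm, on four 52×52 mm square legs, each inset 18 mm from the nearest pair of top edges from z = 0 to the bottom of the top.


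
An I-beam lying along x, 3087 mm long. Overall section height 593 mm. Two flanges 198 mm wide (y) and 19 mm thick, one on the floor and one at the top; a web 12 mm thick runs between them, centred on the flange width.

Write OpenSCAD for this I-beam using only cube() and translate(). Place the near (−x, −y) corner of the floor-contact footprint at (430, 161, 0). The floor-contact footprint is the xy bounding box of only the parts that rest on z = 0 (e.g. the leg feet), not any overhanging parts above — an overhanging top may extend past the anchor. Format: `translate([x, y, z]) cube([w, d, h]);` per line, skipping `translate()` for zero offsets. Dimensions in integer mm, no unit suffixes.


translate([430, 161, 0]) cube([3087, 198, 19]);
translate([430, 254, 19]) cube([3087, 12, 555]);
translate([430, 161, 574]) cube([3087, 198, 19]);


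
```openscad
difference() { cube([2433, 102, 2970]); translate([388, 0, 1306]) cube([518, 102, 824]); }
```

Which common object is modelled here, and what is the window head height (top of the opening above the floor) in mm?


A wall with a window opening. The window head height is 2130 mm.

A wall with a rectangular opening subtracted — a window. Sill at z = 1306, opening 824 mm tall, so the head is at 1306 + 824 = 2130 mm.


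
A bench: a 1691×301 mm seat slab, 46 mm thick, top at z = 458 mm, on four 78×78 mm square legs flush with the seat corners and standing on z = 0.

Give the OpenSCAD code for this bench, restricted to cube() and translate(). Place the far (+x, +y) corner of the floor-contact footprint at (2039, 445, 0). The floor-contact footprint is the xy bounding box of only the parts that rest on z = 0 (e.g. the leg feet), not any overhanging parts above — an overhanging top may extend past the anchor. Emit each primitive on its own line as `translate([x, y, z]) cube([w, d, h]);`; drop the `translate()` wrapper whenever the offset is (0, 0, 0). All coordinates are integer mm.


translate([348, 144, 412]) cube([1691, 301, 46]);
translate([348, 144, 0]) cube([78, 78, 412]);
translate([348, 367, 0]) cube([78, 78, 412]);
translate([1961, 144, 0]) cube([78, 78, 412]);
translate([1961, 367, 0]) cube([78, 78, 412]);


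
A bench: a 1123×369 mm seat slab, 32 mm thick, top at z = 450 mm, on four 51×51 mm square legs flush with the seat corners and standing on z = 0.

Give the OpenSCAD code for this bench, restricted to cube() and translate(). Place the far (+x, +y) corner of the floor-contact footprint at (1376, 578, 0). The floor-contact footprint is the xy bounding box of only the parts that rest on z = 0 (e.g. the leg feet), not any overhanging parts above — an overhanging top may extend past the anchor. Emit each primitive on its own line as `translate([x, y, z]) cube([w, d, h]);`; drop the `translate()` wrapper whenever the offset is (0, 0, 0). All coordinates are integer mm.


translate([253, 209, 418]) cube([1123, 369, 32]);
translate([253, 209, 0]) cube([51, 51, 418]);
translate([253, 527, 0]) cube([51, 51, 418]);
translate([1325, 209, 0]) cube([51, 51, 418]);
translate([1325, 527, 0]) cube([51, 51, 418]);


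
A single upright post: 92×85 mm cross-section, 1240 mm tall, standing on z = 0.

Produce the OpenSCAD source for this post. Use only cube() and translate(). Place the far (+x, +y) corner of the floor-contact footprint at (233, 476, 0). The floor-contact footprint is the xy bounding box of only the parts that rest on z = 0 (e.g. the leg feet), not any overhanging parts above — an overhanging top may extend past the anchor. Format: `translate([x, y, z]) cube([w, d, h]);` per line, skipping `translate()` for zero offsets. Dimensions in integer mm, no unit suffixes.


translate([141, 391, 0]) cube([92, 85, 1240]);


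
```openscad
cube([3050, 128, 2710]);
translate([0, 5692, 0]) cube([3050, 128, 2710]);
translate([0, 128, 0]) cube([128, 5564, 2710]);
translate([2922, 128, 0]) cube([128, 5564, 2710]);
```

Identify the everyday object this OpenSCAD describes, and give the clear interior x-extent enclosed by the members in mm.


A house (or room) frame. The interior width is 2794 mm.

Four 2710 mm walls enclosing a rectangle with no floor or roof — a room or house frame. Outside width is 3050 mm and wall thickness is 128 mm, so the interior width is 3050 − 2 × 128 = 2794 mm.


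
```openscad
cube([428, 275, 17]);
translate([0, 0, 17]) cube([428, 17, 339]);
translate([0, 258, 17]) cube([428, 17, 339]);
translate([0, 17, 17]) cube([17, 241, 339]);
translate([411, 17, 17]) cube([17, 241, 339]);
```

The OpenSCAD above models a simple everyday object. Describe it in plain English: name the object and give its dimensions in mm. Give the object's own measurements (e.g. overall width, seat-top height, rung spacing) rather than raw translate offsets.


An open-topped rectangular box: outside dimensions 428×275×356 mm, with a uniform wall and base thickness of 17 mm. The base is a full 428×275 slab on the floor; four walls sit on top of the base. The front and back walls (the −y and +y sides) span the full width; the two side walls fit between them.


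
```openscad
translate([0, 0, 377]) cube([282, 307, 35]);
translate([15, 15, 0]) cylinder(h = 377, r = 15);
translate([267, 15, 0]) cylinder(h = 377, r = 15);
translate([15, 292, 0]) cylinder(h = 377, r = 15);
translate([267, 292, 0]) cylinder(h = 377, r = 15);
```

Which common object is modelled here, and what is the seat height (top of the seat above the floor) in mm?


A stool. The seat height is 412 mm.

A 282×307×35 slab at z = 377 on four corner cylinders — a stool. The seat top is 377 + 35 = 412 mm.


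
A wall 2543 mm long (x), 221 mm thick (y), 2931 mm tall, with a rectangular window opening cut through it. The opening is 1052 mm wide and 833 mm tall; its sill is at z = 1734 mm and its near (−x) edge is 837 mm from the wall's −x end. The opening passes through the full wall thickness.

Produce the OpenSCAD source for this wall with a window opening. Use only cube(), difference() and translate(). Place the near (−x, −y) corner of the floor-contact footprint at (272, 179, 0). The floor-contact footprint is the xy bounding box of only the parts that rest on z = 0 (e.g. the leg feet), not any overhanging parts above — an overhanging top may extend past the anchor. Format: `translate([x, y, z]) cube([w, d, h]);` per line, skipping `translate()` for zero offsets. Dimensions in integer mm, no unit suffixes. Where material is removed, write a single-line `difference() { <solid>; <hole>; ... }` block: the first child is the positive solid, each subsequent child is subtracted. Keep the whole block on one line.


difference() { translate([272, 179, 0]) cube([2543, 221, 2931]); translate([1109, 179, 1734]) cube([1052, 221, 833]); }


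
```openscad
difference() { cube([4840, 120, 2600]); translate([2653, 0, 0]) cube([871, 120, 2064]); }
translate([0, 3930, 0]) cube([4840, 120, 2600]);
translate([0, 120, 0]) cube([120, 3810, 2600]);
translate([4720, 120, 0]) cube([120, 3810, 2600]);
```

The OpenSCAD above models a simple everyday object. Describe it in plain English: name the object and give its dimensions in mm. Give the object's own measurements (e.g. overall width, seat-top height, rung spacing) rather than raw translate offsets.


A single room: four walls, each 2600 mm tall and 120 mm thick, enclosing an outside footprint 4840×4050 mm (x × y), no floor or roof. The front and back walls (−y and +y sides) run the full x-width; the side walls fit between their inner faces. A door opening 871 mm wide and 2064 mm tall is cut through the front wall from the floor up, its −x edge 2653 mm from the wall's −x end.


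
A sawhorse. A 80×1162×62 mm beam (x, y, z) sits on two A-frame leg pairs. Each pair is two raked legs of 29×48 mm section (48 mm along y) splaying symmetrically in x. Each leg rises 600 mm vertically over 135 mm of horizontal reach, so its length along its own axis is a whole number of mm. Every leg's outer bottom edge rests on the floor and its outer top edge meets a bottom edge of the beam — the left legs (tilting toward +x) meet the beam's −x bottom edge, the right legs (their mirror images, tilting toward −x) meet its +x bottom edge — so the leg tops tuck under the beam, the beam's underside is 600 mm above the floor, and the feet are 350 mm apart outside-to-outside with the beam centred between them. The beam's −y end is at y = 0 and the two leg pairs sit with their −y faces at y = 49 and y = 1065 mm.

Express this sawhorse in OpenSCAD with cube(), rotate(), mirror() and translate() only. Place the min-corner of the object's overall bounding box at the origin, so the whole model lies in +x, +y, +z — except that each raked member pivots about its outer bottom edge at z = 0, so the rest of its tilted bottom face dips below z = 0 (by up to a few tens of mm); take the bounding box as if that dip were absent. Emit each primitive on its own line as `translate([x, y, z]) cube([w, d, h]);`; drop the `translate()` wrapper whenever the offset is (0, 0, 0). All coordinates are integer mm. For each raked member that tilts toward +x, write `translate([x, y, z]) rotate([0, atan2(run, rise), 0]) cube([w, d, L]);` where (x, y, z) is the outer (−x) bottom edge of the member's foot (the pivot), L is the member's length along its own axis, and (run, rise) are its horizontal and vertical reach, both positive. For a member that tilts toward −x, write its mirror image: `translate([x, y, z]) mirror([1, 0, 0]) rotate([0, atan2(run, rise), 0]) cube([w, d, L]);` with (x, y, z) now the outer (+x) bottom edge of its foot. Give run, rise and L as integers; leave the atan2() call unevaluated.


translate([135, 0, 600]) cube([80, 1162, 62]);
translate([0, 49, 0]) rotate([0, atan2(135, 600), 0]) cube([29, 48, 615]);
translate([350, 49, 0]) mirror([1, 0, 0]) rotate([0, atan2(135, 600), 0]) cube([29, 48, 615]);
translate([0, 1065, 0]) rotate([0, atan2(135, 600), 0]) cube([29, 48, 615]);
translate([350, 1065, 0]) mirror([1, 0, 0]) rotate([0, atan2(135, 600), 0]) cube([29, 48, 615]);


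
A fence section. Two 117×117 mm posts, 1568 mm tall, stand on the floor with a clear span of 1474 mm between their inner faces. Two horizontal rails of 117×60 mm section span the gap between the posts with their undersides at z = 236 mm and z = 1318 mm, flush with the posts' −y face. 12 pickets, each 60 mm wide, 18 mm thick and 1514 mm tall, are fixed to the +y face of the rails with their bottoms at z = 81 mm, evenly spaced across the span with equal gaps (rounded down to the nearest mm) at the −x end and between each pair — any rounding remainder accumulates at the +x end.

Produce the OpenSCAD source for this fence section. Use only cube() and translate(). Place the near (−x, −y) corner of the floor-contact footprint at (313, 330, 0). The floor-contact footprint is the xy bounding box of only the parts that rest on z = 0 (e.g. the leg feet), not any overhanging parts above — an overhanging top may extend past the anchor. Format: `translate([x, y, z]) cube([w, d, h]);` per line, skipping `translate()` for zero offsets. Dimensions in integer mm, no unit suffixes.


translate([313, 330, 0]) cube([117, 117, 1568]);
translate([1904, 330, 0]) cube([117, 117, 1568]);
translate([430, 330, 236]) cube([1474, 117, 60]);
translate([430, 330, 1318]) cube([1474, 117, 60]);
translate([488, 447, 81]) cube([60, 18, 1514]);
translate([606, 447, 81]) cube([60, 18, 1514]);
translate([724, 447, 81]) cube([60, 18, 1514]);
translate([842, 447, 81]) cube([60, 18, 1514]);
translate([960, 447, 81]) cube([60, 18, 1514]);
translate([1078, 447, 81]) cube([60, 18, 1514]);
translate([1196, 447, 81]) cube([60, 18, 1514]);
translate([1314, 447, 81]) cube([60, 18, 1514]);
translate([1432, 447, 81]) cube([60, 18, 1514]);
translate([1550, 447, 81]) cube([60, 18, 1514]);
translate([1668, 447, 81]) cube([60, 18, 1514]);
translate([1786, 447, 81]) cube([60, 18, 1514]);


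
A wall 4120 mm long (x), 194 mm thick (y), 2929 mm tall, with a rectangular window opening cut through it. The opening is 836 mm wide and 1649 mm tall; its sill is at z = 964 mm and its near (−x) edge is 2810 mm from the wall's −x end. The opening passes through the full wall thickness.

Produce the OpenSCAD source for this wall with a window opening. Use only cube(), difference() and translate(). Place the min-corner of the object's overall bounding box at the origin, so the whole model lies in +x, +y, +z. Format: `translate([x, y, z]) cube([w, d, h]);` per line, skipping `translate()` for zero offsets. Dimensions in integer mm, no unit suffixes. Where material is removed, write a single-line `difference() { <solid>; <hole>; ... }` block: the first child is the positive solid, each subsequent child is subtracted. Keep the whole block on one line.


difference() { cube([4120, 194, 2929]); translate([2810, 0, 964]) cube([836, 194, 1649]); }


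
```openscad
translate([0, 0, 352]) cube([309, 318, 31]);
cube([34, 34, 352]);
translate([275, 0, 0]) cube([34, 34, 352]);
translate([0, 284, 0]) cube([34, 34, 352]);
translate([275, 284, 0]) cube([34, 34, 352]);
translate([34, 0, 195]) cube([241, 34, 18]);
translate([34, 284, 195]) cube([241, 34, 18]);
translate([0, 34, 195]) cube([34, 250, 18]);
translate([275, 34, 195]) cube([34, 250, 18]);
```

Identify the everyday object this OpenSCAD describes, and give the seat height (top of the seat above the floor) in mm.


A stool. The seat height is 383 mm.

A 309×318×31 slab at z = 352 on four corner posts — a stool. The seat top is 352 + 31 = 383 mm.


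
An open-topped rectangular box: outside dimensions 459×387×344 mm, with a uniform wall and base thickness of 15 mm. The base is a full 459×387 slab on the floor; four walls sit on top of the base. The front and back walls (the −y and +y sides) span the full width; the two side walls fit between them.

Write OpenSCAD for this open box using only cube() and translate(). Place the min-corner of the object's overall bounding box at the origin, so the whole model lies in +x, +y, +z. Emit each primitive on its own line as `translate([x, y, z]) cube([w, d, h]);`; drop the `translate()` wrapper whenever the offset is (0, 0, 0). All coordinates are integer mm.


cube([459, 387, 15]);
translate([0, 0, 15]) cube([459, 15, 329]);
translate([0, 372, 15]) cube([459, 15, 329]);
translate([0, 15, 15]) cube([15, 357, 329]);
translate([444, 15, 15]) cube([15, 357, 329]);


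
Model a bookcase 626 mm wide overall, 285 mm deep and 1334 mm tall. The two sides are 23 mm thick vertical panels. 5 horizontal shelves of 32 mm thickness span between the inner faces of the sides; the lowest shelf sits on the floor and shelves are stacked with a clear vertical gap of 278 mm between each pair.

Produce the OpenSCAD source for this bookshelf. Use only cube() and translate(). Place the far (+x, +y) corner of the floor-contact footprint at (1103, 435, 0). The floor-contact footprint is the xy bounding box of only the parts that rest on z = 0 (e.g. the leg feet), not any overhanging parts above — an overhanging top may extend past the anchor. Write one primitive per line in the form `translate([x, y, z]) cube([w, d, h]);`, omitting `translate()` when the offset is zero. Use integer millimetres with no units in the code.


translate([477, 150, 0]) cube([23, 285, 1334]);
translate([1080, 150, 0]) cube([23, 285, 1334]);
translate([500, 150, 0]) cube([580, 285, 32]);
translate([500, 150, 310]) cube([580, 285, 32]);
translate([500, 150, 620]) cube([580, 285, 32]);
translate([500, 150, 930]) cube([580, 285, 32]);
translate([500, 150, 1240]) cube([580, 285, 32]);


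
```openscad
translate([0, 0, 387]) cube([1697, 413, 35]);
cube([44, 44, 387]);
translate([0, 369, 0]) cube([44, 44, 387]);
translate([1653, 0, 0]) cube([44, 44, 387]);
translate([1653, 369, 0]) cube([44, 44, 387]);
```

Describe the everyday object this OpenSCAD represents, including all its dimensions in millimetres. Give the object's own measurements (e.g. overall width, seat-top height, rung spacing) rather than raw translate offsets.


A bench: a 1697×413 mm seat slab, 35 mm thick, top at z = 422 mm, on four 44×44 mm square legs flush with the seat corners and standing on z = 0.


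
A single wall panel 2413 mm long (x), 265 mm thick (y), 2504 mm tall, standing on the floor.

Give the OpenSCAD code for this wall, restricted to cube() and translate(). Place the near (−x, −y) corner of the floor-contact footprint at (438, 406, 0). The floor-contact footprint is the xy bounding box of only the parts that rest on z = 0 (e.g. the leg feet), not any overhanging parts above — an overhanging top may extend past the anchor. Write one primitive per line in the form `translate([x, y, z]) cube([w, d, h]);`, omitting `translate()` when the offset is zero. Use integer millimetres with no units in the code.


translate([438, 406, 0]) cube([2413, 265, 2504]);


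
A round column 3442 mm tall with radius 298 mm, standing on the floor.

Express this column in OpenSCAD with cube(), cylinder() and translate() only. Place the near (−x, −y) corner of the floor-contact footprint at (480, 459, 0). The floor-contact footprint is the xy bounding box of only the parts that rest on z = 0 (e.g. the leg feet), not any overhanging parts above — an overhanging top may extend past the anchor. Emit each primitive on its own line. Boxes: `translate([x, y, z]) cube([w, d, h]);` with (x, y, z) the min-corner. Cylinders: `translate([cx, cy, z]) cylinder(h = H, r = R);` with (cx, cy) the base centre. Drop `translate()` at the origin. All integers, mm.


translate([778, 757, 0]) cylinder(h = 3442, r = 298);


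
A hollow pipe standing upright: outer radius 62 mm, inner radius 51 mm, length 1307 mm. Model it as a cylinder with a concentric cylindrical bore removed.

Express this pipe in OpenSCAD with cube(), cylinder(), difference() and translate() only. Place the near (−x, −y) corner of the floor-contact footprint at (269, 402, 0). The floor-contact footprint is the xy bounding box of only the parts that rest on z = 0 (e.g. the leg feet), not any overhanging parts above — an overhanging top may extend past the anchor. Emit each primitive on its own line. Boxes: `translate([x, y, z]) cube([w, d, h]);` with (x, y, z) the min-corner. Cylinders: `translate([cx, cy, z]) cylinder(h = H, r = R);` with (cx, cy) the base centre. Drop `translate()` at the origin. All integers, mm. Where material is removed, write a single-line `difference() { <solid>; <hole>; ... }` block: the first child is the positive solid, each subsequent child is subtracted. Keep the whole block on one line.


difference() { translate([331, 464, 0]) cylinder(h = 1307, r = 62); translate([331, 464, 0]) cylinder(h = 1307, r = 51); }


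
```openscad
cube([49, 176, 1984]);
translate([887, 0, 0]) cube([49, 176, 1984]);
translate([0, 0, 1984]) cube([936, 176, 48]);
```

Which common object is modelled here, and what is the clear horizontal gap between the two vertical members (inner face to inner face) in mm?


A door frame. The clear opening width is 838 mm.

Two 1984 mm tall posts with a header on top — a door frame. The left jamb is 49 mm wide at x = 0; the right jamb starts at x = 887. The clear opening is 887 − 49 = 838 mm.


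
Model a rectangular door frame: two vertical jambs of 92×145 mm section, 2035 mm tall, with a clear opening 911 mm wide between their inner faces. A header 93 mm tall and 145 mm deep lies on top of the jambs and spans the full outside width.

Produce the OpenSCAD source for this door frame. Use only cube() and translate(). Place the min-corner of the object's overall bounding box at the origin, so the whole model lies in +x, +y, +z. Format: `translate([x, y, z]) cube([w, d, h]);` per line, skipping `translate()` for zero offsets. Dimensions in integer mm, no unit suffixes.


cube([92, 145, 2035]);
translate([1003, 0, 0]) cube([92, 145, 2035]);
translate([0, 0, 2035]) cube([1095, 145, 93]);


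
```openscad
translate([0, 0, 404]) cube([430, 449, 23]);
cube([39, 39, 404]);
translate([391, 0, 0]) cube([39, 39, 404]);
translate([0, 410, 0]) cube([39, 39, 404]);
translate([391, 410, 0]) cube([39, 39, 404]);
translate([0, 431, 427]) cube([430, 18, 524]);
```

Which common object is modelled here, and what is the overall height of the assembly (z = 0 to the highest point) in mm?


A chair. The overall height is 951 mm.

A slab on four corner posts with a tall panel at the back — a chair. The seat slab sits at z = 404 with thickness 23, and the 524 mm backrest starts at the seat top, so the overall height is 404 + 23 + 524 = 951 mm.


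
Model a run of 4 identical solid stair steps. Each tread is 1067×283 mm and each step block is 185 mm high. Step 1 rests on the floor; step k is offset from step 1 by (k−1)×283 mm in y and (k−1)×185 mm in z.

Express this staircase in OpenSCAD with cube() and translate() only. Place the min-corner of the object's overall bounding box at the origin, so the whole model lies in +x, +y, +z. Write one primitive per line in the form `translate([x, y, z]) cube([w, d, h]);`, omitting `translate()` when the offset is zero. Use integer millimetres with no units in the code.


cube([1067, 283, 185]);
translate([0, 283, 185]) cube([1067, 283, 185]);
translate([0, 566, 370]) cube([1067, 283, 185]);
translate([0, 849, 555]) cube([1067, 283, 185]);


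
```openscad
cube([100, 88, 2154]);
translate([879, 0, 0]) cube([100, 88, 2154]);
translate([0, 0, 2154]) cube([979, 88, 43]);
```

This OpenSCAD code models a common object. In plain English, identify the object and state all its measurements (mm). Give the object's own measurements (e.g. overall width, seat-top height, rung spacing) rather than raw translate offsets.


A door frame. The clear opening is 779 mm wide and 2154 mm high. Two 100 mm wide jambs, 88 mm deep, stand either side of the opening from the floor to the top of the opening. A 43 mm thick head sits across the top of both jambs, spanning the full outside width of the frame.


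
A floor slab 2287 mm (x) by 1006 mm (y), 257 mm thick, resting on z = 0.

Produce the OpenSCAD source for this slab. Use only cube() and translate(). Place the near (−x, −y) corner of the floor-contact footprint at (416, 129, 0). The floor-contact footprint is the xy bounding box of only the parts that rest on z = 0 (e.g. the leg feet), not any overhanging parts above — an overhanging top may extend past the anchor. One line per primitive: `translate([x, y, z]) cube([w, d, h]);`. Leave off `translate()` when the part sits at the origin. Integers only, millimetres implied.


translate([416, 129, 0]) cube([2287, 1006, 257]);


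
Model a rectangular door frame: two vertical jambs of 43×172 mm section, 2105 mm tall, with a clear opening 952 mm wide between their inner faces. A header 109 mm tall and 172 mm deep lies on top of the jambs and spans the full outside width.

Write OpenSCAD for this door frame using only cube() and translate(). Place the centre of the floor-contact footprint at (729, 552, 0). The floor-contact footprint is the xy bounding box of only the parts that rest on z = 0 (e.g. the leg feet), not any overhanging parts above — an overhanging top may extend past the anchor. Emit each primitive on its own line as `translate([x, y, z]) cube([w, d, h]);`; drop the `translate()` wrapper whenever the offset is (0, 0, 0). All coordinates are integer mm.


translate([210, 466, 0]) cube([43, 172, 2105]);
translate([1205, 466, 0]) cube([43, 172, 2105]);
translate([210, 466, 2105]) cube([1038, 172, 109]);


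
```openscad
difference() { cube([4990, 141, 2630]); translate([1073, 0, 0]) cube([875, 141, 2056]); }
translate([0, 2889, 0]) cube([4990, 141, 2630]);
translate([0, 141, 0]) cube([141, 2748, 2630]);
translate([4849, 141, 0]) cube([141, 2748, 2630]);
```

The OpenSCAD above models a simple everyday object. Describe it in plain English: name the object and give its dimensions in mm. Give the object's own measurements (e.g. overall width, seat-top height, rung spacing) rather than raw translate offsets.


A single room: four walls, each 2630 mm tall and 141 mm thick, enclosing an outside footprint 4990×3030 mm (x × y), no floor or roof. The front and back walls (−y and +y sides) run the full x-width; the side walls fit between their inner faces. A door opening 875 mm wide and 2056 mm tall is cut through the front wall from the floor up, its −x edge 1073 mm from the wall's −x end.


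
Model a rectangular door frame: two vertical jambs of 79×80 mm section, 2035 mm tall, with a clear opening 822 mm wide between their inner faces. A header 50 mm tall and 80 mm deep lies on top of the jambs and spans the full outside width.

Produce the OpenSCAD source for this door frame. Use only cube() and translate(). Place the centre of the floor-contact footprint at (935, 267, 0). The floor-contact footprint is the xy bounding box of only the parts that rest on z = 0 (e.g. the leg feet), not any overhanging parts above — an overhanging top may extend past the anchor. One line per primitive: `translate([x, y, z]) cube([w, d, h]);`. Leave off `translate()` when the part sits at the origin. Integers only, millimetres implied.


translate([445, 227, 0]) cube([79, 80, 2035]);
translate([1346, 227, 0]) cube([79, 80, 2035]);
translate([445, 227, 2035]) cube([980, 80, 50]);


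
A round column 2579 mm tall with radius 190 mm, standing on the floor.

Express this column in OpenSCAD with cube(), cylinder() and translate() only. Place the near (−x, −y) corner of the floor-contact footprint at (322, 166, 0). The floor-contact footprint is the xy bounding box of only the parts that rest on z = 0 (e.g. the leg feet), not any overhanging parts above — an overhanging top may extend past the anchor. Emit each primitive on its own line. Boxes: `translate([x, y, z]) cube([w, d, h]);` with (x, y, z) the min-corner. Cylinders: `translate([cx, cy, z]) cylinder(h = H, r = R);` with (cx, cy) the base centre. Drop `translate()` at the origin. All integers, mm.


translate([512, 356, 0]) cylinder(h = 2579, r = 190);


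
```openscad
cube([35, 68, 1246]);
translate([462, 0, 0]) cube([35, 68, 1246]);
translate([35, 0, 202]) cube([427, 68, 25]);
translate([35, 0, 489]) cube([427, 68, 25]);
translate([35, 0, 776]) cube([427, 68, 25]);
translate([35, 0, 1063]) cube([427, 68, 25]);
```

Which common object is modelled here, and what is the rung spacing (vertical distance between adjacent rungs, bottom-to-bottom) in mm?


A ladder. The rung spacing is 287 mm.

Two tall 35×68 posts with 4 short bars between them — a ladder. Adjacent rungs sit at z = 202 and z = 489, so the spacing is 489 − 202 = 287 mm.


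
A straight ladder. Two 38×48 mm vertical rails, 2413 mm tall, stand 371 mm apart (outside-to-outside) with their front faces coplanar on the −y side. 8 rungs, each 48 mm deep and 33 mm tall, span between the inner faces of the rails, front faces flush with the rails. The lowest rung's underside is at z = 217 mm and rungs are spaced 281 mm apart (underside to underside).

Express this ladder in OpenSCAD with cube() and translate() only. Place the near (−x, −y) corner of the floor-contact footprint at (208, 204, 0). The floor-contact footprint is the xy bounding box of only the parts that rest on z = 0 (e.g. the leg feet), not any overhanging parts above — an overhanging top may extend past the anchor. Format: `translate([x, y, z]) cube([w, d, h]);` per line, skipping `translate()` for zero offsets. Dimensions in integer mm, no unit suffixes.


// rung span = 371 - 2*38 = 295
// rung[k] z = 217 + k*281
translate([208, 204, 0]) cube([38, 48, 2413]);
translate([541, 204, 0]) cube([38, 48, 2413]);
translate([246, 204, 217]) cube([295, 48, 33]);
translate([246, 204, 498]) cube([295, 48, 33]);
translate([246, 204, 779]) cube([295, 48, 33]);
translate([246, 204, 1060]) cube([295, 48, 33]);
translate([246, 204, 1341]) cube([295, 48, 33]);
translate([246, 204, 1622]) cube([295, 48, 33]);
translate([246, 204, 1903]) cube([295, 48, 33]);
translate([246, 204, 2184]) cube([295, 48, 33]);


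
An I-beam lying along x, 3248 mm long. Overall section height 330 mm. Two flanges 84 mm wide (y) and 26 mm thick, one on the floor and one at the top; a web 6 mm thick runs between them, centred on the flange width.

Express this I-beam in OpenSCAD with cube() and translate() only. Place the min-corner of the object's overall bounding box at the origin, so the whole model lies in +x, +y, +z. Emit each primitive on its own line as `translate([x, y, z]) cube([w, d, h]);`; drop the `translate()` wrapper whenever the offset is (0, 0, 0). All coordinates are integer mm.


cube([3248, 84, 26]);
translate([0, 39, 26]) cube([3248, 6, 278]);
translate([0, 0, 304]) cube([3248, 84, 26]);


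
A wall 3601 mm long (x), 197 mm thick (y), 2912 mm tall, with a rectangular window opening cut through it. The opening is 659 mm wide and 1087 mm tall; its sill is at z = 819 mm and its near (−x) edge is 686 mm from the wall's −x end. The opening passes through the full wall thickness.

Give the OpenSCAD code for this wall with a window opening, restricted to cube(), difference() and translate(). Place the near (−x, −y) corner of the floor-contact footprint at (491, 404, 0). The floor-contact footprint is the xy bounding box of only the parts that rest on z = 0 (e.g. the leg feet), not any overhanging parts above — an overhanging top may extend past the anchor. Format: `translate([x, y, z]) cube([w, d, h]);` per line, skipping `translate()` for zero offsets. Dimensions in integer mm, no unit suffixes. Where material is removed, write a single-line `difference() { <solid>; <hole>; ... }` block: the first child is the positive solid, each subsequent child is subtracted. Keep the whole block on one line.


difference() { translate([491, 404, 0]) cube([3601, 197, 2912]); translate([1177, 404, 819]) cube([659, 197, 1087]); }


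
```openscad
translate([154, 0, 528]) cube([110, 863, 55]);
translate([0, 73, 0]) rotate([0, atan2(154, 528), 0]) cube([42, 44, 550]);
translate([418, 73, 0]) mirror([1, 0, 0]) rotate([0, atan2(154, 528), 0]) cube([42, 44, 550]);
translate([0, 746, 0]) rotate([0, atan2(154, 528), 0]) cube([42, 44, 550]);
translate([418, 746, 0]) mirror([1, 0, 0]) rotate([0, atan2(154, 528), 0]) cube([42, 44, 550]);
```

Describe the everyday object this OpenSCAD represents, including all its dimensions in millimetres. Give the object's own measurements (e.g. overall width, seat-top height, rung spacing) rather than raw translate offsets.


A sawhorse. A 110×863×55 mm beam (x, y, z) sits on two A-frame leg pairs. Each pair is two raked legs of 42×44 mm section (44 mm along y) splaying symmetrically in x. Each leg rises 528 mm vertically over 154 mm of horizontal reach and is 550 mm long along its own axis. Every leg's outer bottom edge rests on the floor and its outer top edge meets a bottom edge of the beam — the left legs (tilting toward +x) meet the beam's −x bottom edge, the right legs (their mirror images, tilting toward −x) meet its +x bottom edge — so the leg tops tuck under the beam, the beam's underside is 528 mm above the floor, and the feet are 418 mm apart outside-to-outside with the beam centred between them. The two leg pairs are set in 73 mm from either end of the beam.


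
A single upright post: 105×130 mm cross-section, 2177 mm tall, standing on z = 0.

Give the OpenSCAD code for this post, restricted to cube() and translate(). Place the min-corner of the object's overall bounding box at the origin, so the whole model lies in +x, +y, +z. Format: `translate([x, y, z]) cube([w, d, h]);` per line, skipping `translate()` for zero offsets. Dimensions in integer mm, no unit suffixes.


cube([105, 130, 2177]);


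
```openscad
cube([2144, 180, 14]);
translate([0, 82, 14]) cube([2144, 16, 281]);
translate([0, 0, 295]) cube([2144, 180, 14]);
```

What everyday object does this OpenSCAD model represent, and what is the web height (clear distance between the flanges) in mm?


An I-beam. The web height is 281 mm.

Two wide flanges with a thin centred web — an I-beam. Overall 309 mm minus two 14 mm flanges gives a web of 309 − 2·14 = 281 mm.


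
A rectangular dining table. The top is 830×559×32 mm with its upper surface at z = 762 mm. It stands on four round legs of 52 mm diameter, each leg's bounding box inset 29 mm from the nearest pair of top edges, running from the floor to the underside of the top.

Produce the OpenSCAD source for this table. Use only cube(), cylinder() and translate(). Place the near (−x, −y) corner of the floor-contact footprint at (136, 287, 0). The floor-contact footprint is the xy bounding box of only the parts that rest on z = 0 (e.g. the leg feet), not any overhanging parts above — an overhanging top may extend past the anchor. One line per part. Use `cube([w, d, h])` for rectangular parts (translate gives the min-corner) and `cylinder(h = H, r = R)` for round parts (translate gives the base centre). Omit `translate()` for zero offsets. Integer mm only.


translate([107, 258, 730]) cube([830, 559, 32]);
translate([162, 313, 0]) cylinder(h = 730, r = 26);
translate([882, 313, 0]) cylinder(h = 730, r = 26);
translate([162, 762, 0]) cylinder(h = 730, r = 26);
translate([882, 762, 0]) cylinder(h = 730, r = 26);


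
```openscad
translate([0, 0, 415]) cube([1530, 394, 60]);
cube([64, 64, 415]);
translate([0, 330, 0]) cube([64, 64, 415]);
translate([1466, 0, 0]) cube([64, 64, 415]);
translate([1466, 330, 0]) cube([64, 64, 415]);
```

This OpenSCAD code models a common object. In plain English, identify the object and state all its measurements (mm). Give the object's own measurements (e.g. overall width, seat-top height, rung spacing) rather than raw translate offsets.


A bench: a 1530×394 mm seat slab, 60 mm thick, top at z = 475 mm, on four 64×64 mm square legs flush with the seat corners and standing on z = 0.


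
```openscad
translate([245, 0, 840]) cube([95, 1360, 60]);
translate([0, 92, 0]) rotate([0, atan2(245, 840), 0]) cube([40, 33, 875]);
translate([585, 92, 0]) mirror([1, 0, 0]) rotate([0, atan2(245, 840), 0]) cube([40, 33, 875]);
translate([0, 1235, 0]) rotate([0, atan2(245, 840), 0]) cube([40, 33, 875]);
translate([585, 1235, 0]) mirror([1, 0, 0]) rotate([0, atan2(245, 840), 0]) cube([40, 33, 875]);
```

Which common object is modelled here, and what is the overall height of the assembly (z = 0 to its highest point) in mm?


A sawhorse. The overall height is 900 mm.

A beam across two mirrored pairs of raked legs — a sawhorse. The beam's underside is at z = 840 (matching the legs' vertical rise in atan2(245, 840)) and the beam is 60 mm tall, so its top is at 840 + 60 = 900 mm. The raked legs top out at the beam's underside, so that is the highest point.


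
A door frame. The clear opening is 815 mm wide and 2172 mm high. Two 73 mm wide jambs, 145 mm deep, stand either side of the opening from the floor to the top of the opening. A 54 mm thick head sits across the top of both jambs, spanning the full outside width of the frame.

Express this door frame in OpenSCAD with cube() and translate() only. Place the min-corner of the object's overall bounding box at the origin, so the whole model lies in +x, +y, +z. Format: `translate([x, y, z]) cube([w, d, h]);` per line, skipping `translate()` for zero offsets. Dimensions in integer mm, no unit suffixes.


cube([73, 145, 2172]);
translate([888, 0, 0]) cube([73, 145, 2172]);
translate([0, 0, 2172]) cube([961, 145, 54]);


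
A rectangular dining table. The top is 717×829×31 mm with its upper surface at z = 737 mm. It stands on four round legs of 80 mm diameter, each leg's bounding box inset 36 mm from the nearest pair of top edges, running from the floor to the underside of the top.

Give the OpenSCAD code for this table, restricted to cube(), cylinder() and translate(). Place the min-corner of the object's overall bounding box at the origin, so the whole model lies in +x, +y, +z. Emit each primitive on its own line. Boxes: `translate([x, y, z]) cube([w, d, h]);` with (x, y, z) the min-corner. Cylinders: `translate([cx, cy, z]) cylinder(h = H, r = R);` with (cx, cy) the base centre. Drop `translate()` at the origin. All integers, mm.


// leg_h = 737 - 31 = 706
translate([0, 0, 706]) cube([717, 829, 31]);
translate([76, 76, 0]) cylinder(h = 706, r = 40);
translate([641, 76, 0]) cylinder(h = 706, r = 40);
translate([76, 753, 0]) cylinder(h = 706, r = 40);
translate([641, 753, 0]) cylinder(h = 706, r = 40);


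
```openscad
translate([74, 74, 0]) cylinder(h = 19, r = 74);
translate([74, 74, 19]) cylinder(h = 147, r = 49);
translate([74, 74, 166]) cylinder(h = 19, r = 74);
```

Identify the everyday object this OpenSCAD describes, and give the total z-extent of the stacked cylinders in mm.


A spool. The overall height is 185 mm.

Three coaxial cylinders, large–small–large — a spool. Two 19 mm flanges and a 147 mm core give 19 + 147 + 19 = 185 mm.


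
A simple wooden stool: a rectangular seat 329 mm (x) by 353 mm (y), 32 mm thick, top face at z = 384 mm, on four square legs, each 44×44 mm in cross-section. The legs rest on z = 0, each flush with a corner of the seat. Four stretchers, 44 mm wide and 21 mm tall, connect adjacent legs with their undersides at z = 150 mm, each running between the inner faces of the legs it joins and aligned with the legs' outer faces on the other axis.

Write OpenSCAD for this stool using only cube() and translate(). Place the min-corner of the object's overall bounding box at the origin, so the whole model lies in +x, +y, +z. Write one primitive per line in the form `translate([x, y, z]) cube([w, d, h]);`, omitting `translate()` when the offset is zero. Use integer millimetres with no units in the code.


translate([0, 0, 352]) cube([329, 353, 32]);
cube([44, 44, 352]);
translate([285, 0, 0]) cube([44, 44, 352]);
translate([0, 309, 0]) cube([44, 44, 352]);
translate([285, 309, 0]) cube([44, 44, 352]);
translate([44, 0, 150]) cube([241, 44, 21]);
translate([44, 309, 150]) cube([241, 44, 21]);
translate([0, 44, 150]) cube([44, 265, 21]);
translate([285, 44, 150]) cube([44, 265, 21]);
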